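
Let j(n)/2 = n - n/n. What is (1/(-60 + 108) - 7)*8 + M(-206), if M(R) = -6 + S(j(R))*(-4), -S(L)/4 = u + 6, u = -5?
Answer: -275/6 ≈ -45.833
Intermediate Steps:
j(n) = -2 + 2*n (j(n) = 2*(n - n/n) = 2*(n - 1*1) = 2*(n - 1) = 2*(-1 + n) = -2 + 2*n)
S(L) = -4 (S(L) = -4*(-5 + 6) = -4*1 = -4)
M(R) = 10 (M(R) = -6 - 4*(-4) = -6 + 16 = 10)
(1/(-60 + 108) - 7)*8 + M(-206) = (1/(-60 + 108) - 7)*8 + 10 = (1/48 - 7)*8 + 10 = -335/48*8 + 10 = -335/6 + 10 = -275/6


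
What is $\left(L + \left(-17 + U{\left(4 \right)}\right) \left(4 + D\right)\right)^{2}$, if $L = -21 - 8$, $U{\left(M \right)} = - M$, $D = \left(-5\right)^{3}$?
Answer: $6310144$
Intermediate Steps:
$D = -125$
$L = -29$ ($L = -21 - 8 = -29$)
$\left(L + \left(-17 + U{\left(4 \right)}\right) \left(4 + D\right)\right)^{2} = \left(-29 + \left(-17 - 4\right) \left(4 - 125\right)\right)^{2} = \left(-29 + \left(-17 - 4\right) \left(-121\right)\right)^{2} = \left(-29 - -2541\right)^{2} = \left(-29 + 2541\right)^{2} = 2512^{2} = 6310144$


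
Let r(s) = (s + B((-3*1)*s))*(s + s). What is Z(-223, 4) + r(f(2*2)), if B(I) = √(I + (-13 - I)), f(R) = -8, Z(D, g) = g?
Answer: 132 - 16*I*√13 ≈ 132.0 - 57.689*I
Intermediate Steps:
B(I) = I*√13 (B(I) = √(-13) = I*√13)
r(s) = 2*s*(s + I*√13) (r(s) = (s + I*√13)*(s + s) = (s + I*√13)*(2*s) = 2*s*(s + I*√13))
Z(-223, 4) + r(f(2*2)) = 4 + 2*(-8)*(-8 + I*√13) = 4 + (128 - 16*I*√13) = 132 - 16*I*√13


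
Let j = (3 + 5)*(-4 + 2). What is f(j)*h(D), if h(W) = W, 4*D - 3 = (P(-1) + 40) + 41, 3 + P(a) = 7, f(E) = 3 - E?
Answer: 418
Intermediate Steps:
j = -16 (j = 8*(-2) = -16)
P(a) = 4 (P(a) = -3 + 7 = 4)
D = 22 (D = 3/4 + ((4 + 40) + 41)/4 = 3/4 + (44 + 41)/4 = 3/4 + (1/4)*85 = 3/4 + 85/4 = 22)
f(j)*h(D) = (3 - 1*(-16))*22 = (3 + 16)*22 = 19*22 = 418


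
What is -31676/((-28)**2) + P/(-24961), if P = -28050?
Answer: -192168359/4892356 ≈ -39.279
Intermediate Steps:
-31676/((-28)**2) + P/(-24961) = -31676/((-28)**2) - 28050/(-24961) = -31676/784 - 28050*(-1/24961) = -31676*1/784 + 28050/24961 = -7919/196 + 28050/24961 = -192168359/4892356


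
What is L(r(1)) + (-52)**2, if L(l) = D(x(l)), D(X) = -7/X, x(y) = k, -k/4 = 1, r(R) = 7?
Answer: 10823/4 ≈ 2705.8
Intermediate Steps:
k = -4 (k = -4*1 = -4)
x(y) = -4
L(l) = 7/4 (L(l) = -7/(-4) = -7*(-1/4) = 7/4)
L(r(1)) + (-52)**2 = 7/4 + (-52)**2 = 7/4 + 2704 = 10823/4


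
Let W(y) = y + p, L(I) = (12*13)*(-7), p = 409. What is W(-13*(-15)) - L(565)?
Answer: 1696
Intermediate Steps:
L(I) = -1092 (L(I) = 156*(-7) = -1092)
W(y) = 409 + y (W(y) = y + 409 = 409 + y)
W(-13*(-15)) - L(565) = (409 - 13*(-15)) - 1*(-1092) = (409 + 195) + 1092 = 604 + 1092 = 1696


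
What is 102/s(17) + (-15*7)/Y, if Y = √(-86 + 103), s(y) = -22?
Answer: -51/11 - 105*√17/17 ≈ -30.103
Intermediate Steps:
Y = √17 ≈ 4.1231
102/s(17) + (-15*7)/Y = 102/(-22) + (-15*7)/(√17) = 102*(-1/22) - 105*√17/17 = -51/11 - 105*√17/17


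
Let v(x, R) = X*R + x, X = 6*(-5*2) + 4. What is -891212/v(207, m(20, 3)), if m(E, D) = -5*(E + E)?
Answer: -891212/11407 ≈ -78.129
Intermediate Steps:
X = -56 (X = 6*(-10) + 4 = -60 + 4 = -56)
m(E, D) = -10*E
v(x, R) = x - 56*R (v(x, R) = -56*R + x = x - 56*R)
-891212/v(207, m(20, 3)) = -891212/(207 - (-560)*20) = -891212/(207 - 56*(-200)) = -891212/(207 + 11200) = -891212/11407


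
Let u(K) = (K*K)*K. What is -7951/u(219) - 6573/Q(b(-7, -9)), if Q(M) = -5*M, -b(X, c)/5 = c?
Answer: 7670827448/262586475 ≈ 29.213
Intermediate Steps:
b(X, c) = -5*c
u(K) = K³ (u(K) = K²*K = K³)
-7951/u(219) - 6573/Q(b(-7, -9)) = -7951/(219³) - 6573/((-(-25)*(-9))) = -7951/10503459 - 6573/((-5*45)) = -7951*1/10503459 - 6573/(-225) = -7951/10503459 - 6573*(-1/225) = -7951/10503459 + 2191/75 = 7670827448/262586475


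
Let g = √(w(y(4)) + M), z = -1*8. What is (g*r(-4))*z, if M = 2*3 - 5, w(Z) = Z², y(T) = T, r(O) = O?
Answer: 32*√17 ≈ 131.94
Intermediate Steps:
z = -8
M = 1 (M = 6 - 5 = 1)
g = √17 (g = √(4² + 1) = √(16 + 1) = √17 ≈ 4.1231)
(g*r(-4))*z = (√17*(-4))*(-8) = -4*√17*(-8) = 32*√17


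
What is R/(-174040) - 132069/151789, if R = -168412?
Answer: 644450077/6604339390 ≈ 0.097580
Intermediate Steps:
R/(-174040) - 132069/151789 = -168412/(-174040) - 132069/151789 = -168412*(-1/174040) - 132069*1/151789 = 42103/43510 - 132069/151789 = 644450077/6604339390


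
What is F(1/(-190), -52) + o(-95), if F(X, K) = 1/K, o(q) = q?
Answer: -4941/52 ≈ -95.019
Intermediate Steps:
F(1/(-190), -52) + o(-95) = 1/(-52) - 95 = -1/52 - 95 = -4941/52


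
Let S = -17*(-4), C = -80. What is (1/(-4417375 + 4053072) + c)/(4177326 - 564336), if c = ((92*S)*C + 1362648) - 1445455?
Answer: -106246601981/658111547985 ≈ -0.16144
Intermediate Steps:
S = 68
c = -583287 (c = ((92*68)*(-80) + 1362648) - 1445455 = (6256*(-80) + 1362648) - 1445455 = (-500480 + 1362648) - 1445455 = 862168 - 1445455 = -583287)
(1/(-4417375 + 4053072) + c)/(4177326 - 564336) = (1/(-4417375 + 4053072) - 583287)/(4177326 - 564336) = (1/(-364303) - 583287)/3612990 = (-1/364303 - 583287)*(1/3612990) = -212493203962/364303*1/3612990 = -106246601981/658111547985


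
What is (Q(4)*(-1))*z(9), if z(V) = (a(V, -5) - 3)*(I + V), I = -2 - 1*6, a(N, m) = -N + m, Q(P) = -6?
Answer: -102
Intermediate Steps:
a(N, m) = m - N
I = -8 (I = -2 - 6 = -8)
z(V) = (-8 + V)*(-8 - V) (z(V) = ((-5 - V) - 3)*(-8 + V) = (-8 - V)*(-8 + V) = (-8 + V)*(-8 - V))
(Q(4)*(-1))*z(9) = (-6*(-1))*(64 - 1*9²) = 6*(64 - 1*81) = 6*(64 - 81) = 6*(-17) = -102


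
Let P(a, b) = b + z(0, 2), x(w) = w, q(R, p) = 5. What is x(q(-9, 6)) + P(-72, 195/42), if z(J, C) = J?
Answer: 135/14 ≈ 9.6429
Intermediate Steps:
P(a, b) = b (P(a, b) = b + 0 = b)
x(q(-9, 6)) + P(-72, 195/42) = 5 + 195/42 = 5 + 195*(1/42) = 5 + 65/14 = 135/14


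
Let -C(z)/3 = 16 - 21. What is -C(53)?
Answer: -15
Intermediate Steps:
C(z) = 15 (C(z) = -3*(16 - 21) = -3*(-5) = 15)
-C(53) = -1*15 = -15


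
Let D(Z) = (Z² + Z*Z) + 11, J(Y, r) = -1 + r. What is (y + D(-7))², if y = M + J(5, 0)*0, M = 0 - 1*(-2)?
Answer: 12321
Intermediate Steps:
M = 2 (M = 0 + 2 = 2)
D(Z) = 11 + 2*Z² (D(Z) = (Z² + Z²) + 11 = 2*Z² + 11 = 11 + 2*Z²)
y = 2 (y = 2 + (-1 + 0)*0 = 2 - 1*0 = 2 + 0 = 2)
(y + D(-7))² = (2 + (11 + 2*(-7)²))² = (2 + (11 + 2*49))² = (2 + (11 + 98))² = (2 + 109)² = 111² = 12321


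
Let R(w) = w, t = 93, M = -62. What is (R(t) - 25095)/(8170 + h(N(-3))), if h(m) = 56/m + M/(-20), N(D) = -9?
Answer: -2250180/735019 ≈ -3.0614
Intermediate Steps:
h(m) = 31/10 + 56/m (h(m) = 56/m - 62/(-20) = 56/m - 62*(-1/20) = 56/m + 31/10 = 31/10 + 56/m)
(R(t) - 25095)/(8170 + h(N(-3))) = (93 - 25095)/(8170 + (31/10 + 56/(-9))) = -25002/(8170 + (31/10 + 56*(-⅑))) = -25002/(8170 + (31/10 - 56/9)) = -25002/(8170 - 281/90) = -25002/735019/90 = -25002*90/735019 = -2250180/735019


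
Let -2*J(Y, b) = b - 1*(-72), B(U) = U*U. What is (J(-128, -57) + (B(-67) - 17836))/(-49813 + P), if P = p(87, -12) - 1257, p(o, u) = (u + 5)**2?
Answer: 8903/34014 ≈ 0.26174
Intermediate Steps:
B(U) = U**2
J(Y, b) = -36 - b/2 (J(Y, b) = -(b - 1*(-72))/2 = -(b + 72)/2 = -(72 + b)/2 = -36 - b/2)
p(o, u) = (5 + u)**2
P = -1208 (P = (5 - 12)**2 - 1257 = (-7)**2 - 1257 = 49 - 1257 = -1208)
(J(-128, -57) + (B(-67) - 17836))/(-49813 + P) = ((-36 - 1/2*(-57)) + ((-67)**2 - 17836))/(-49813 - 1208) = ((-36 + 57/2) + (4489 - 17836))/(-51021) = (-15/2 - 13347)*(-1/51021) = -26709/2*(-1/51021) = 8903/34014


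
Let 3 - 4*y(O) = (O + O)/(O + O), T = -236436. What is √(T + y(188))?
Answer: I*√945742/2 ≈ 486.25*I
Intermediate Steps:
y(O) = ½ (y(O) = ¾ - (O + O)/(4*(O + O)) = ¾ - 2*O/(4*(2*O)) = ¾ - 2*O*1/(2*O)/4 = ¾ - ¼*1 = ¾ - ¼ = ½)
√(T + y(188)) = √(-236436 + ½) = √(-472871/2) = I*√945742/2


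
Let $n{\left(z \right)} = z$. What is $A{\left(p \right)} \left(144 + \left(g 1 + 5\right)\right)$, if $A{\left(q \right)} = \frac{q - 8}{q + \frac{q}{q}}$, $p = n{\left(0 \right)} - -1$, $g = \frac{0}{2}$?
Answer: $- \frac{1043}{2} \approx -521.5$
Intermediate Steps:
$g = 0$ ($g = 0 \cdot \frac{1}{2} = 0$)
$p = 1$ ($p = 0 - -1 = 0 + 1 = 1$)
$A{\left(q \right)} = \frac{-8 + q}{1 + q}$ ($A{\left(q \right)} = \frac{-8 + q}{q + 1} = \frac{-8 + q}{1 + q}$)
$A{\left(p \right)} \left(144 + \left(g 1 + 5\right)\right) = \frac{-8 + 1}{1 + 1} \left(144 + \left(0 \cdot 1 + 5\right)\right) = \frac{1}{2} \left(-7\right) \left(144 + \left(0 + 5\right)\right) = \frac{1}{2} \left(-7\right) \left(144 + 5\right) = \left(- \frac{7}{2}\right) 149 = - \frac{1043}{2}$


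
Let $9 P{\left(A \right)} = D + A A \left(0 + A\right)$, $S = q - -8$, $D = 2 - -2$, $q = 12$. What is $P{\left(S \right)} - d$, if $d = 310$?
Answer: $\frac{1738}{3} \approx 579.33$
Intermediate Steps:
$D = 4$ ($D = 2 + 2 = 4$)
$S = 20$ ($S = 12 - -8 = 12 + 8 = 20$)
$P{\left(A \right)} = \frac{4}{9} + \frac{A^{3}}{9}$ ($P{\left(A \right)} = \frac{4 + A A \left(0 + A\right)}{9} = \frac{4 + A A A}{9} = \frac{4 + A A^{2}}{9} = \frac{4 + A^{3}}{9} = \frac{4}{9} + \frac{A^{3}}{9}$)
$P{\left(S \right)} - d = \left(\frac{4}{9} + \frac{20^{3}}{9}\right) - 310 = \left(\frac{4}{9} + \frac{1}{9} \cdot 8000\right) - 310 = \left(\frac{4}{9} + \frac{8000}{9}\right) - 310 = \frac{2668}{3} - 310 = \frac{1738}{3}$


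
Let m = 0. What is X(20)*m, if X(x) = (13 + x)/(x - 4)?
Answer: 0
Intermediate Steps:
X(x) = (13 + x)/(-4 + x)
X(20)*m = ((13 + 20)/(-4 + 20))*0 = (33/16)*0 = 0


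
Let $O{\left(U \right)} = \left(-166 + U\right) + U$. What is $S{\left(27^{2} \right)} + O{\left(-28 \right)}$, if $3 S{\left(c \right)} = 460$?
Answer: $- \frac{206}{3} \approx -68.667$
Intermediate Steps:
$S{\left(c \right)} = \frac{460}{3}$ ($S{\left(c \right)} = \frac{1}{3} \cdot 460 = \frac{460}{3}$)
$O{\left(U \right)} = -166 + 2 U$
$S{\left(27^{2} \right)} + O{\left(-28 \right)} = \frac{460}{3} + \left(-166 + 2 \left(-28\right)\right) = \frac{460}{3} - 222 = - \frac{206}{3}$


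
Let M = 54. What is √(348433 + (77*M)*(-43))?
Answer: √169639 ≈ 411.87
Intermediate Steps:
√(348433 + (77*M)*(-43)) = √(348433 + (77*54)*(-43)) = √(348433 + 4158*(-43)) = √(348433 - 178794) = √169639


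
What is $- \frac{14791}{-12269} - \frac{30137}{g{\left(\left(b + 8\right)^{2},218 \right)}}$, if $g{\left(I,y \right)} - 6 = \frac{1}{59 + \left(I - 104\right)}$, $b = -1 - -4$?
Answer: $- \frac{28094305341}{5606933} \approx -5010.6$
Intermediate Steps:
$b = 3$ ($b = -1 + 4 = 3$)
$g{\left(I,y \right)} = 6 + \frac{1}{-45 + I}$ ($g{\left(I,y \right)} = 6 + \frac{1}{59 + \left(I - 104\right)} = 6 + \frac{1}{59 + \left(-104 + I\right)} = 6 + \frac{1}{-45 + I}$)
$- \frac{14791}{-12269} - \frac{30137}{g{\left(\left(b + 8\right)^{2},218 \right)}} = - \frac{14791}{-12269} - \frac{30137}{\frac{1}{-45 + \left(3 + 8\right)^{2}} \left(-269 + 6 \left(3 + 8\right)^{2}\right)} = \left(-14791\right) \left(- \frac{1}{12269}\right) - \frac{30137}{\frac{1}{-45 + 11^{2}} \left(-269 + 6 \cdot 11^{2}\right)} = \frac{14791}{12269} - \frac{30137}{\frac{1}{-45 + 121} \left(-269 + 6 \cdot 121\right)} = \frac{14791}{12269} - \frac{30137}{\frac{1}{76} \left(-269 + 726\right)} = \frac{14791}{12269} - \frac{30137}{\frac{1}{76} \cdot 457} = \frac{14791}{12269} - \frac{30137}{\frac{457}{76}} = \frac{14791}{12269} - \frac{2290412}{457} = - \frac{28094305341}{5606933}$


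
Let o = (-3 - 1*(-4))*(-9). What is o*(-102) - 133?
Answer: 785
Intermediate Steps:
o = -9 (o = (-3 + 4)*(-9) = 1*(-9) = -9)
o*(-102) - 133 = -9*(-102) - 133 = 918 - 133 = 785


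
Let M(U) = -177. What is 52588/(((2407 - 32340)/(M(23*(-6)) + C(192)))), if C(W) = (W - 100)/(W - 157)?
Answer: 320944564/1047655 ≈ 306.35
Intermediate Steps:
C(W) = (-100 + W)/(-157 + W)
52588/(((2407 - 32340)/(M(23*(-6)) + C(192)))) = 52588/(((2407 - 32340)/(-177 + (-100 + 192)/(-157 + 192)))) = 52588/((-29933/(-177 + 92/35))) = 52588/((-29933/(-6103/35))) = 52588/((-29933*(-35/6103))) = 52588/(1047655/6103) = 52588*(6103/1047655) = 320944564/1047655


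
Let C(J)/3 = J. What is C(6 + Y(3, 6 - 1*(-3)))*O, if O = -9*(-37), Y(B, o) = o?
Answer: 14985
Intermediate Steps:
O = 333
C(J) = 3*J
C(6 + Y(3, 6 - 1*(-3)))*O = (3*(6 + (6 - 1*(-3))))*333 = (3*(6 + (6 + 3)))*333 = (3*(6 + 9))*333 = (3*15)*333 = 45*333 = 14985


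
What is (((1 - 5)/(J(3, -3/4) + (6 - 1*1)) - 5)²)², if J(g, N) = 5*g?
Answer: 456976/625 ≈ 731.16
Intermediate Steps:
(((1 - 5)/(J(3, -3/4) + (6 - 1*1)) - 5)²)² = (((1 - 5)/(5*3 + (6 - 1*1)) - 5)²)² = ((-4/(15 + (6 - 1)) - 5)²)² = ((-4/(15 + 5) - 5)²)² = ((-4/20 - 5)²)² = ((-4*1/20 - 5)²)² = ((-⅕ - 5)²)² = ((-26/5)²)² = (676/25)² = 456976/625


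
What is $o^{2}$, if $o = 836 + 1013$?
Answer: $3418801$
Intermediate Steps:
$o = 1849$
$o^{2} = 1849^{2} = 3418801$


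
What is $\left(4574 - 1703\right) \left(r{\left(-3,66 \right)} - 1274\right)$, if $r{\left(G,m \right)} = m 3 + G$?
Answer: $-3097809$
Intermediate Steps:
$r{\left(G,m \right)} = G + 3 m$ ($r{\left(G,m \right)} = 3 m + G = G + 3 m$)
$\left(4574 - 1703\right) \left(r{\left(-3,66 \right)} - 1274\right) = \left(4574 - 1703\right) \left(\left(-3 + 3 \cdot 66\right) - 1274\right) = 2871 \left(\left(-3 + 198\right) - 1274\right) = 2871 \left(195 - 1274\right) = 2871 \left(-1079\right) = -3097809$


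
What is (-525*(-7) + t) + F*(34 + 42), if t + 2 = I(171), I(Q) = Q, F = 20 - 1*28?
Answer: 3236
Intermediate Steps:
F = -8 (F = 20 - 28 = -8)
t = 169 (t = -2 + 171 = 169)
(-525*(-7) + t) + F*(34 + 42) = (-525*(-7) + 169) - 8*(34 + 42) = (-1*(-3675) + 169) - 8*76 = (3675 + 169) - 608 = 3844 - 608 = 3236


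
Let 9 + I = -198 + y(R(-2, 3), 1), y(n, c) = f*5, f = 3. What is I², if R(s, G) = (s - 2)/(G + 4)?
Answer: 36864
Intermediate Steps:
R(s, G) = (-2 + s)/(4 + G)
y(n, c) = 15 (y(n, c) = 3*5 = 15)
I = -192 (I = -9 + (-198 + 15) = -9 - 183 = -192)
I² = (-192)² = 36864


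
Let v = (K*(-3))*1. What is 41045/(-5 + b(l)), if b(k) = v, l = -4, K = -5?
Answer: 8209/2 ≈ 4104.5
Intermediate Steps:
v = 15 (v = -5*(-3)*1 = 15*1 = 15)
b(k) = 15
41045/(-5 + b(l)) = 41045/(-5 + 15) = 41045/10 = (⅒)*41045 = 8209/2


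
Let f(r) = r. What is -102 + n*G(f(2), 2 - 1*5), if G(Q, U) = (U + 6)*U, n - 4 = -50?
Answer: 312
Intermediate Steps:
n = -46 (n = 4 - 50 = -46)
G(Q, U) = U*(6 + U) (G(Q, U) = (6 + U)*U = U*(6 + U))
-102 + n*G(f(2), 2 - 1*5) = -102 - 46*(2 - 1*5)*(6 + (2 - 1*5)) = -102 - 46*(2 - 5)*(6 + (2 - 5)) = -102 - (-138)*(6 - 3) = -102 - (-138)*3 = -102 - 46*(-9) = -102 + 414 = 312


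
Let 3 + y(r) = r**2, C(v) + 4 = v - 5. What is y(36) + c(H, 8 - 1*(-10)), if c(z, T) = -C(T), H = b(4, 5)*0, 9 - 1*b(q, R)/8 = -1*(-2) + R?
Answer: 1284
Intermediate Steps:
b(q, R) = 56 - 8*R (b(q, R) = 72 - 8*(-1*(-2) + R) = 72 - 8*(2 + R) = 72 + (-16 - 8*R) = 56 - 8*R)
C(v) = -9 + v (C(v) = -4 + (v - 5) = -4 + (-5 + v) = -9 + v)
H = 0 (H = (56 - 8*5)*0 = (56 - 40)*0 = 16*0 = 0)
c(z, T) = 9 - T (c(z, T) = -(-9 + T) = 9 - T)
y(r) = -3 + r**2
y(36) + c(H, 8 - 1*(-10)) = (-3 + 36**2) + (9 - (8 - 1*(-10))) = (-3 + 1296) + (9 - (8 + 10)) = 1293 + (9 - 1*18) = 1293 + (9 - 18) = 1293 - 9 = 1284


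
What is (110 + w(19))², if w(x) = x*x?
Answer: 221841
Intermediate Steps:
w(x) = x²
(110 + w(19))² = (110 + 19²)² = (110 + 361)² = 471² = 221841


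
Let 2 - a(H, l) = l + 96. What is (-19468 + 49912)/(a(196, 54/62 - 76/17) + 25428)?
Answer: 16043988/13352915 ≈ 1.2015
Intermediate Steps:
a(H, l) = -94 - l (a(H, l) = 2 - (l + 96) = 2 - (96 + l) = 2 + (-96 - l) = -94 - l)
(-19468 + 49912)/(a(196, 54/62 - 76/17) + 25428) = (-19468 + 49912)/((-94 - (54/62 - 76/17)) + 25428) = 30444/((-94 - (54*(1/62) - 76*1/17)) + 25428) = 30444/((-94 - (27/31 - 76/17)) + 25428) = 30444/((-94 - 1*(-1897/527)) + 25428) = 30444/((-94 + 1897/527) + 25428) = 30444/(-47641/527 + 25428) = 30444/(13352915/527) = 30444*(527/13352915) = 16043988/13352915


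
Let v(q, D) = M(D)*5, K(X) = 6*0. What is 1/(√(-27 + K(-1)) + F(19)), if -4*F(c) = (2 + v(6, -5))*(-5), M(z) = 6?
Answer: 40/1627 - 3*I*√3/1627 ≈ 0.024585 - 0.0031937*I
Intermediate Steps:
K(X) = 0
v(q, D) = 30 (v(q, D) = 6*5 = 30)
F(c) = 40 (F(c) = -(2 + 30)*(-5)/4 = -8*(-5) = -¼*(-160) = 40)
1/(√(-27 + K(-1)) + F(19)) = 1/(√(-27 + 0) + 40) = 1/(√(-27) + 40) = 1/(3*I*√3 + 40) = 1/(40 + 3*I*√3)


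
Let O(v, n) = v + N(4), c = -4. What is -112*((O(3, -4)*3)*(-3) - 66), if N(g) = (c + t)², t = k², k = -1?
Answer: 19488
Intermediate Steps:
t = 1 (t = (-1)² = 1)
N(g) = 9 (N(g) = (-4 + 1)² = (-3)² = 9)
O(v, n) = 9 + v (O(v, n) = v + 9 = 9 + v)
-112*((O(3, -4)*3)*(-3) - 66) = -112*(((9 + 3)*3)*(-3) - 66) = -112*((12*3)*(-3) - 66) = -112*(36*(-3) - 66) = -112*(-108 - 66) = -112*(-174) = 19488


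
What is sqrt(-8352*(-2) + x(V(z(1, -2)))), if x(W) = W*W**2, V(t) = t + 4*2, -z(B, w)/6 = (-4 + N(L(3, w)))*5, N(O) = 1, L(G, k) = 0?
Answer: 2*sqrt(239474) ≈ 978.72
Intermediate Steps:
z(B, w) = 90 (z(B, w) = -6*(-4 + 1)*5 = -(-18)*5 = -6*(-15) = 90)
V(t) = 8 + t (V(t) = t + 8 = 8 + t)
x(W) = W**3
sqrt(-8352*(-2) + x(V(z(1, -2)))) = sqrt(-8352*(-2) + (8 + 90)**3) = sqrt(16704 + 98**3) = sqrt(16704 + 941192) = sqrt(957896) = 2*sqrt(239474)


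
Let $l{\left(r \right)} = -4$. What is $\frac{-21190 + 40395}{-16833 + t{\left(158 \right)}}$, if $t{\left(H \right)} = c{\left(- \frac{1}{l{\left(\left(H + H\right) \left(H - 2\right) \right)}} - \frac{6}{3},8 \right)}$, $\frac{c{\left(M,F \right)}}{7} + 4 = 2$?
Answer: $- \frac{19205}{16847} \approx -1.14$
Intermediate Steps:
$c{\left(M,F \right)} = -14$ ($c{\left(M,F \right)} = -28 + 7 \cdot 2 = -28 + 14 = -14$)
$t{\left(H \right)} = -14$
$\frac{-21190 + 40395}{-16833 + t{\left(158 \right)}} = \frac{-21190 + 40395}{-16833 - 14} = \frac{19205}{-16847} = 19205 \left(- \frac{1}{16847}\right) = - \frac{19205}{16847}$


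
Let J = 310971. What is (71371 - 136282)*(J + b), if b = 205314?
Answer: -33512575635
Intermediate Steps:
(71371 - 136282)*(J + b) = (71371 - 136282)*(310971 + 205314) = -64911*516285 = -33512575635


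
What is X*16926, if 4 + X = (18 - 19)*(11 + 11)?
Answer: -440076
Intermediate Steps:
X = -26 (X = -4 + (18 - 19)*(11 + 11) = -4 - 1*22 = -4 - 22 = -26)
X*16926 = -26*16926 = -440076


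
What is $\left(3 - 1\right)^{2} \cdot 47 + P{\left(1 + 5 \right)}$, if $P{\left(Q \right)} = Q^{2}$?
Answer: $224$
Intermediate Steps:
$\left(3 - 1\right)^{2} \cdot 47 + P{\left(1 + 5 \right)} = \left(3 - 1\right)^{2} \cdot 47 + \left(1 + 5\right)^{2} = 2^{2} \cdot 47 + 6^{2} = 4 \cdot 47 + 36 = 188 + 36 = 224$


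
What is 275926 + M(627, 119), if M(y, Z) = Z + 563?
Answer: 276608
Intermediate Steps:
M(y, Z) = 563 + Z
275926 + M(627, 119) = 275926 + (563 + 119) = 275926 + 682 = 276608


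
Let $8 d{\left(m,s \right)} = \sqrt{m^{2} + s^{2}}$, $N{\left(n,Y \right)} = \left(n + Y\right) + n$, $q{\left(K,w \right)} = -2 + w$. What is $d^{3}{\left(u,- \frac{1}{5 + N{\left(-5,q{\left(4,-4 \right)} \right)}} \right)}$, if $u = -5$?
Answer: $\frac{1513 \sqrt{3026}}{340736} \approx 0.24426$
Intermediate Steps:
$N{\left(n,Y \right)} = Y + 2 n$ ($N{\left(n,Y \right)} = \left(Y + n\right) + n = Y + 2 n$)
$d{\left(m,s \right)} = \frac{\sqrt{m^{2} + s^{2}}}{8}$
$d^{3}{\left(u,- \frac{1}{5 + N{\left(-5,q{\left(4,-4 \right)} \right)}} \right)} = \left(\frac{\sqrt{\left(-5\right)^{2} + \left(- \frac{1}{5 + \left(\left(-2 - 4\right) + 2 \left(-5\right)\right)}\right)^{2}}}{8}\right)^{3} = \left(\frac{\sqrt{25 + \left(- \frac{1}{5 - 16}\right)^{2}}}{8}\right)^{3} = \left(\frac{\sqrt{25 + \left(- \frac{1}{-11}\right)^{2}}}{8}\right)^{3} = \left(\frac{\sqrt{25 + \left(\left(-1\right) \left(- \frac{1}{11}\right)\right)^{2}}}{8}\right)^{3} = \left(\frac{\sqrt{25 + \left(\frac{1}{11}\right)^{2}}}{8}\right)^{3} = \left(\frac{\sqrt{25 + \frac{1}{121}}}{8}\right)^{3} = \left(\frac{\sqrt{\frac{3026}{121}}}{8}\right)^{3} = \left(\frac{\frac{1}{11} \sqrt{3026}}{8}\right)^{3} = \left(\frac{\sqrt{3026}}{88}\right)^{3} = \frac{1513 \sqrt{3026}}{340736}$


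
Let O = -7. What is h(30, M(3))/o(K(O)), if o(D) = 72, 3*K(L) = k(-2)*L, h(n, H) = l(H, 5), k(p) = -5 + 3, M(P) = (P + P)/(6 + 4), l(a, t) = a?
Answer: 1/120 ≈ 0.0083333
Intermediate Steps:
M(P) = P/5 (M(P) = (2*P)/10 = (2*P)*(⅒) = P/5)
k(p) = -2
h(n, H) = H
K(L) = -2*L/3 (K(L) = (-2*L)/3 = -2*L/3)
h(30, M(3))/o(K(O)) = ((⅕)*3)/72 = (⅗)*(1/72) = 1/120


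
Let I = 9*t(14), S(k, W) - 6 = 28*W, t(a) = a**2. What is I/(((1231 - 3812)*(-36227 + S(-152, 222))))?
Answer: 1764/77442905 ≈ 2.2778e-5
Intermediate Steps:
S(k, W) = 6 + 28*W
I = 1764 (I = 9*14**2 = 9*196 = 1764)
I/(((1231 - 3812)*(-36227 + S(-152, 222)))) = 1764/(((1231 - 3812)*(-36227 + (6 + 28*222)))) = 1764/((-2581*(-36227 + (6 + 6216)))) = 1764/((-2581*(-36227 + 6222))) = 1764/((-2581*(-30005))) = 1764/77442905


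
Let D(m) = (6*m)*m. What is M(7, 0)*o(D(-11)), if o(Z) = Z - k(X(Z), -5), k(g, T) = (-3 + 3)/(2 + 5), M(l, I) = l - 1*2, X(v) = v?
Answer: 3630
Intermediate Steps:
M(l, I) = -2 + l (M(l, I) = l - 2 = -2 + l)
D(m) = 6*m**2
k(g, T) = 0 (k(g, T) = 0/7 = 0*(1/7) = 0)
o(Z) = Z (o(Z) = Z - 1*0 = Z + 0 = Z)
M(7, 0)*o(D(-11)) = (-2 + 7)*(6*(-11)**2) = 5*(6*121) = 5*726 = 3630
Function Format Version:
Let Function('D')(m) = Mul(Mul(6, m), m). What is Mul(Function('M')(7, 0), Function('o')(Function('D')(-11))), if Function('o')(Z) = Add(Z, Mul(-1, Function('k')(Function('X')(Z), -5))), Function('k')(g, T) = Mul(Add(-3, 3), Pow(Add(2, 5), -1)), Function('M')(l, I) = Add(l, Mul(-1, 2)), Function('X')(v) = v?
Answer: 3630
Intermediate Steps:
Function('M')(l, I) = Add(-2, l) (Function('M')(l, I) = Add(l, -2) = Add(-2, l))
Function('D')(m) = Mul(6, Pow(m, 2))
Function('k')(g, T) = 0 (Function('k')(g, T) = Mul(0, Pow(7, -1)) = Mul(0, Rational(1, 7)) = 0)
Function('o')(Z) = Z (Function('o')(Z) = Add(Z, Mul(-1, 0)) = Add(Z, 0) = Z)
Mul(Function('M')(7, 0), Function('o')(Function('D')(-11))) = Mul(Add(-2, 7), Mul(6, Pow(-11, 2))) = Mul(5, Mul(6, 121)) = Mul(5, 726) = 3630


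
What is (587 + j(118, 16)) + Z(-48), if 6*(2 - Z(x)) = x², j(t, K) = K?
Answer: 221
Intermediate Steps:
Z(x) = 2 - x²/6
(587 + j(118, 16)) + Z(-48) = (587 + 16) + (2 - ⅙*(-48)²) = 603 + (2 - ⅙*2304) = 603 + (2 - 384) = 603 - 382 = 221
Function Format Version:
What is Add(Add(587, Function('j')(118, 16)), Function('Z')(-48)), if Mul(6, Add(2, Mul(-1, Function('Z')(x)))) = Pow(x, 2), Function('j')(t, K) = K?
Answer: 221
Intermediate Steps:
Function('Z')(x) = Add(2, Mul(Rational(-1, 6), Pow(x, 2)))
Add(Add(587, Function('j')(118, 16)), Function('Z')(-48)) = Add(Add(587, 16), Add(2, Mul(Rational(-1, 6), Pow(-48, 2)))) = Add(603, Add(2, Mul(Rational(-1, 6), 2304))) = Add(603, Add(2, -384)) = Add(603, -382) = 221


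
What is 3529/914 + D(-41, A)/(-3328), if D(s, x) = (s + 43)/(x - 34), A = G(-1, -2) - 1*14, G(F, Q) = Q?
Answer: 146806857/38022400 ≈ 3.8611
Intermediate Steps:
A = -16 (A = -2 - 1*14 = -2 - 14 = -16)
D(s, x) = (43 + s)/(-34 + x)
3529/914 + D(-41, A)/(-3328) = 3529/914 + ((43 - 41)/(-34 - 16))/(-3328) = 3529*(1/914) + (2/(-50))*(-1/3328) = 3529/914 - 1/50*2*(-1/3328) = 3529/914 - 1/25*(-1/3328) = 3529/914 + 1/83200 = 146806857/38022400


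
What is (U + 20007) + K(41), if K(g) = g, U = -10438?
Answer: 9610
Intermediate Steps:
(U + 20007) + K(41) = (-10438 + 20007) + 41 = 9569 + 41 = 9610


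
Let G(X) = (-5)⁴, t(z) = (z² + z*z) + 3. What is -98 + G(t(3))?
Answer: 527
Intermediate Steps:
t(z) = 3 + 2*z² (t(z) = (z² + z²) + 3 = 2*z² + 3 = 3 + 2*z²)
G(X) = 625
-98 + G(t(3)) = -98 + 625 = 527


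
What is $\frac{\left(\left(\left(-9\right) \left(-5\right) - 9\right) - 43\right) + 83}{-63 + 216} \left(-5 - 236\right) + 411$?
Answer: $\frac{44567}{153} \approx 291.29$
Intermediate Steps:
$\frac{\left(\left(\left(-9\right) \left(-5\right) - 9\right) - 43\right) + 83}{-63 + 216} \left(-5 - 236\right) + 411 = \frac{\left(\left(45 - 9\right) - 43\right) + 83}{153} \left(-241\right) + 411 = \left(\left(36 - 43\right) + 83\right) \frac{1}{153} \left(-241\right) + 411 = \left(-7 + 83\right) \frac{1}{153} \left(-241\right) + 411 = 76 \cdot \frac{1}{153} \left(-241\right) + 411 = \frac{76}{153} \left(-241\right) + 411 = - \frac{18316}{153} + 411 = \frac{44567}{153}$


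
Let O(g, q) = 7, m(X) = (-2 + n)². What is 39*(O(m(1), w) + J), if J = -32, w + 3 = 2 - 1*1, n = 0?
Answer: -975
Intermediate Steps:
m(X) = 4 (m(X) = (-2 + 0)² = (-2)² = 4)
w = -2 (w = -3 + (2 - 1*1) = -3 + (2 - 1) = -3 + 1 = -2)
39*(O(m(1), w) + J) = 39*(7 - 32) = 39*(-25) = -975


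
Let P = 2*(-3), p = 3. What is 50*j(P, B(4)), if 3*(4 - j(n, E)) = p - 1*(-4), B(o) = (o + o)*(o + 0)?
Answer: 250/3 ≈ 83.333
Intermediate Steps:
B(o) = 2*o² (B(o) = (2*o)*o = 2*o²)
P = -6
j(n, E) = 5/3 (j(n, E) = 4 - (3 - 1*(-4))/3 = 4 - (3 + 4)/3 = 4 - ⅓*7 = 4 - 7/3 = 5/3)
50*j(P, B(4)) = 50*(5/3) = 250/3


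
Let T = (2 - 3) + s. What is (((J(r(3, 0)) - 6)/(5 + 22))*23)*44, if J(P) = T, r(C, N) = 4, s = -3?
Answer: -10120/27 ≈ -374.81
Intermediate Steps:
T = -4 (T = (2 - 3) - 3 = -1 - 3 = -4)
J(P) = -4
(((J(r(3, 0)) - 6)/(5 + 22))*23)*44 = (((-4 - 6)/(5 + 22))*23)*44 = (-10/27*23)*44 = (-10*1/27*23)*44 = -10/27*23*44 = -230/27*44 = -10120/27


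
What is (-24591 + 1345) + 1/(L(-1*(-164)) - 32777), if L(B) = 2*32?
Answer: -760446399/32713 ≈ -23246.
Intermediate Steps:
L(B) = 64
(-24591 + 1345) + 1/(L(-1*(-164)) - 32777) = (-24591 + 1345) + 1/(64 - 32777) = -23246 + 1/(-32713) = -23246 - 1/32713 = -760446399/32713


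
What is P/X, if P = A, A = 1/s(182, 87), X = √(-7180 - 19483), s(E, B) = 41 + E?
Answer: -I*√26663/5945849 ≈ -2.7463e-5*I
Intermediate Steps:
X = I*√26663 (X = √(-26663) = I*√26663 ≈ 163.29*I)
A = 1/223 (A = 1/(41 + 182) = 1/223 ≈ 0.0044843)
P = 1/223 ≈ 0.0044843
P/X = 1/(223*((I*√26663))) = (-I*√26663/26663)/223 = -I*√26663/5945849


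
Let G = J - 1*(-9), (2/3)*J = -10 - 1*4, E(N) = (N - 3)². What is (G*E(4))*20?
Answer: -240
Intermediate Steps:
E(N) = (-3 + N)²
J = -21 (J = 3*(-10 - 1*4)/2 = 3*(-10 - 4)/2 = (3/2)*(-14) = -21)
G = -12 (G = -21 - 1*(-9) = -21 + 9 = -12)
(G*E(4))*20 = -12*(-3 + 4)²*20 = -12*1²*20 = -12*1*20 = -12*20 = -240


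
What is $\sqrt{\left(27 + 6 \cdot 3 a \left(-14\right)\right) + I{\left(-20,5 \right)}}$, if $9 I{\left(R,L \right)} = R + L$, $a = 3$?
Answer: $\frac{4 i \sqrt{411}}{3} \approx 27.031 i$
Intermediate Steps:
$I{\left(R,L \right)} = \frac{L}{9} + \frac{R}{9}$ ($I{\left(R,L \right)} = \frac{R + L}{9} = \frac{L + R}{9} = \frac{L}{9} + \frac{R}{9}$)
$\sqrt{\left(27 + 6 \cdot 3 a \left(-14\right)\right) + I{\left(-20,5 \right)}} = \sqrt{\left(27 + 6 \cdot 3 \cdot 3 \left(-14\right)\right) + \left(\frac{1}{9} \cdot 5 + \frac{1}{9} \left(-20\right)\right)} = \sqrt{\left(27 + 18 \cdot 3 \left(-14\right)\right) + \left(\frac{5}{9} - \frac{20}{9}\right)} = \sqrt{\left(27 + 54 \left(-14\right)\right) - \frac{5}{3}} = \sqrt{\left(27 - 756\right) - \frac{5}{3}} = \sqrt{-729 - \frac{5}{3}} = \sqrt{- \frac{2192}{3}} = \frac{4 i \sqrt{411}}{3}$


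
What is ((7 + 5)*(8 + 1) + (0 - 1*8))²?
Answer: 10000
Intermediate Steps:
((7 + 5)*(8 + 1) + (0 - 1*8))² = (12*9 + (0 - 8))² = (108 - 8)² = 100² = 10000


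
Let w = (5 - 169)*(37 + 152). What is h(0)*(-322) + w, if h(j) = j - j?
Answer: -30996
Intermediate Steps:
h(j) = 0
w = -30996 (w = -164*189 = -30996)
h(0)*(-322) + w = 0*(-322) - 30996 = 0 - 30996 = -30996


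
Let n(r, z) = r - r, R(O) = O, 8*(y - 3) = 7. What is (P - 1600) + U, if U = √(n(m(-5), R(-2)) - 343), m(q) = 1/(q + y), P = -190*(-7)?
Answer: -270 + 7*I*√7 ≈ -270.0 + 18.52*I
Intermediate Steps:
y = 31/8 (y = 3 + (⅛)*7 = 3 + 7/8 = 31/8 ≈ 3.8750)
P = 1330
m(q) = 1/(31/8 + q) (m(q) = 1/(q + 31/8) = 1/(31/8 + q))
n(r, z) = 0
U = 7*I*√7 (U = √(0 - 343) = √(-343) = 7*I*√7 ≈ 18.52*I)
(P - 1600) + U = (1330 - 1600) + 7*I*√7 = -270 + 7*I*√7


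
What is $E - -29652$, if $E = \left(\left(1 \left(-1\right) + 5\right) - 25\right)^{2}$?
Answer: $30093$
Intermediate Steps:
$E = 441$ ($E = \left(\left(-1 + 5\right) - 25\right)^{2} = \left(4 - 25\right)^{2} = \left(-21\right)^{2} = 441$)
$E - -29652 = 441 - -29652 = 441 + 29652 = 30093$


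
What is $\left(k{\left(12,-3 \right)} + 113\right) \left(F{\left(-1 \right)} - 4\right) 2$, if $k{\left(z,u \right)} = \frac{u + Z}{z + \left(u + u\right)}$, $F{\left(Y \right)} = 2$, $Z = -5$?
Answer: $- \frac{1340}{3} \approx -446.67$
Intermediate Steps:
$k{\left(z,u \right)} = \frac{-5 + u}{z + 2 u}$ ($k{\left(z,u \right)} = \frac{u - 5}{z + \left(u + u\right)} = \frac{-5 + u}{z + 2 u}$)
$\left(k{\left(12,-3 \right)} + 113\right) \left(F{\left(-1 \right)} - 4\right) 2 = \left(\frac{-5 - 3}{12 + 2 \left(-3\right)} + 113\right) \left(2 - 4\right) 2 = \left(\frac{1}{12 - 6} \left(-8\right) + 113\right) \left(\left(-2\right) 2\right) = \left(\frac{1}{6} \left(-8\right) + 113\right) \left(-4\right) = \left(- \frac{4}{3} + 113\right) \left(-4\right) = \frac{335}{3} \left(-4\right) = - \frac{1340}{3}$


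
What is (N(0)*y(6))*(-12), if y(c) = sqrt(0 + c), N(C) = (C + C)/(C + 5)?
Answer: 0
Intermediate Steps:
N(C) = 2*C/(5 + C) (N(C) = (2*C)/(5 + C) = 2*C/(5 + C))
y(c) = sqrt(c)
(N(0)*y(6))*(-12) = ((2*0/(5 + 0))*sqrt(6))*(-12) = ((2*0/5)*sqrt(6))*(-12) = ((2*0*(1/5))*sqrt(6))*(-12) = (0*sqrt(6))*(-12) = 0*(-12) = 0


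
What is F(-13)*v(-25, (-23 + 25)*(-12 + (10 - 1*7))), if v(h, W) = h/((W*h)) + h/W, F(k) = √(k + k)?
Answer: 4*I*√26/3 ≈ 6.7987*I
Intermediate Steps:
F(k) = √2*√k (F(k) = √(2*k) = √2*√k)
v(h, W) = 1/W + h/W (v(h, W) = h*(1/(W*h)) + h/W = 1/W + h/W)
F(-13)*v(-25, (-23 + 25)*(-12 + (10 - 1*7))) = (√2*√(-13))*((1 - 25)/(((-23 + 25)*(-12 + (10 - 1*7))))) = (√2*(I*√13))*(-24/(2*(-12 + (10 - 7)))) = (I*√26)*(-24/(2*(-12 + 3))) = (I*√26)*(-24/(2*(-9))) = (I*√26)*(-24/(-18)) = (I*√26)*(-1/18*(-24)) = (I*√26)*(4/3) = 4*I*√26/3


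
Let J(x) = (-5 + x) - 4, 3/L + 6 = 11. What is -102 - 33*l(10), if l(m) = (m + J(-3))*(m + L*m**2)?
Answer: 4518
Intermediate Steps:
L = 3/5 (L = 3/(-6 + 11) = 3/5 ≈ 0.60000)
J(x) = -9 + x
l(m) = (-12 + m)*(m + 3*m**2/5) (l(m) = (m + (-9 - 3))*(m + 3*m**2/5) = (m - 12)*(m + 3*m**2/5) = (-12 + m)*(m + 3*m**2/5))
-102 - 33*l(10) = -102 - 33*10*(-60 - 31*10 + 3*10**2)/5 = -102 - 33*10*(-60 - 310 + 3*100)/5 = -102 - 33*10*(-60 - 310 + 300)/5 = -102 - 33*10*(-70)/5 = -102 - 33*(-140) = -102 + 4620 = 4518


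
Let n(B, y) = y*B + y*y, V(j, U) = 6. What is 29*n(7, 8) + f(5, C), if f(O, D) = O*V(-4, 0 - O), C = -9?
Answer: 3510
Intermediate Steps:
f(O, D) = 6*O (f(O, D) = O*6 = 6*O)
n(B, y) = y² + B*y (n(B, y) = B*y + y² = y² + B*y)
29*n(7, 8) + f(5, C) = 29*(8*(7 + 8)) + 6*5 = 29*(8*15) + 30 = 29*120 + 30 = 3480 + 30 = 3510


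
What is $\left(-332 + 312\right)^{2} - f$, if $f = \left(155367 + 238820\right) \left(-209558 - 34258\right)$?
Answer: $96109097992$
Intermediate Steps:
$f = -96109097592$ ($f = 394187 \left(-243816\right) = -96109097592$)
$\left(-332 + 312\right)^{2} - f = \left(-332 + 312\right)^{2} - -96109097592 = \left(-20\right)^{2} + 96109097592 = 400 + 96109097592 = 96109097992$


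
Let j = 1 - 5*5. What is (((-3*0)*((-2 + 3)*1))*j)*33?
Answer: 0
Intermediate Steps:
j = -24 (j = 1 - 25 = -24)
(((-3*0)*((-2 + 3)*1))*j)*33 = (((-3*0)*((-2 + 3)*1))*(-24))*33 = ((0*(1*1))*(-24))*33 = ((0*1)*(-24))*33 = (0*(-24))*33 = 0*33 = 0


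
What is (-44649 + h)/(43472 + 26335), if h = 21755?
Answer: -22894/69807 ≈ -0.32796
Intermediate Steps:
(-44649 + h)/(43472 + 26335) = (-44649 + 21755)/(43472 + 26335) = -22894/69807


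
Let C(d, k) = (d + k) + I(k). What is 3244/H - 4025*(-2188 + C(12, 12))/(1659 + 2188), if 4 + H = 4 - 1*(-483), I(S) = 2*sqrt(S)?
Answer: 4219457968/1858101 - 16100*sqrt(3)/3847 ≈ 2263.6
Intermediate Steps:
C(d, k) = d + k + 2*sqrt(k) (C(d, k) = (d + k) + 2*sqrt(k) = d + k + 2*sqrt(k))
H = 483 (H = -4 + (4 - 1*(-483)) = -4 + (4 + 483) = -4 + 487 = 483)
3244/H - 4025*(-2188 + C(12, 12))/(1659 + 2188) = 3244/483 - 4025*(-2188 + (12 + 12 + 2*sqrt(12)))/(1659 + 2188) = 3244*(1/483) - (-8710100/3847 + 16100*sqrt(3)/3847) = 3244/483 - (-8710100/3847 + 16100*sqrt(3)/3847) = 3244/483 - 4025*(-2164/3847 + 4*sqrt(3)/3847) = 3244/483 + (8710100/3847 - 16100*sqrt(3)/3847) = 4219457968/1858101 - 16100*sqrt(3)/3847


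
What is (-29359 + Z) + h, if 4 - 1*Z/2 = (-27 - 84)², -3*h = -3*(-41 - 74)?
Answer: -54108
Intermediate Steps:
h = -115 (h = -(-1)*(-41 - 74) = -(-1)*(-115) = -⅓*345 = -115)
Z = -24634 (Z = 8 - 2*(-27 - 84)² = 8 - 2*(-111)² = 8 - 2*12321 = 8 - 24642 = -24634)
(-29359 + Z) + h = (-29359 - 24634) - 115 = -53993 - 115 = -54108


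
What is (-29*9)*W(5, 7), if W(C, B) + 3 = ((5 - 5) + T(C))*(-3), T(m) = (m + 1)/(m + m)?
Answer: 6264/5 ≈ 1252.8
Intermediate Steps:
T(m) = (1 + m)/(2*m) (T(m) = (1 + m)/((2*m)) = (1 + m)*(1/(2*m)) = (1 + m)/(2*m))
W(C, B) = -3 - 3*(1 + C)/(2*C) (W(C, B) = -3 + ((5 - 5) + (1 + C)/(2*C))*(-3) = -3 + (0 + (1 + C)/(2*C))*(-3) = -3 + ((1 + C)/(2*C))*(-3) = -3 - 3*(1 + C)/(2*C))
(-29*9)*W(5, 7) = (-29*9)*((3/2)*(-1 - 3*5)/5) = -783*(-1 - 15)/(2*5) = -783*(-16)/(2*5) = -261*(-24/5) = 6264/5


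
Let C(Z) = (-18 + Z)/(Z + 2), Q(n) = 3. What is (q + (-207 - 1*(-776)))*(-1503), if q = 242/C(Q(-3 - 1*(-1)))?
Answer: -733965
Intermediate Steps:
C(Z) = (-18 + Z)/(2 + Z)
q = -242/3 (q = 242/(((-18 + 3)/(2 + 3))) = 242/((-15/5)) = 242/(((1/5)*(-15))) = 242/(-3) = 242*(-1/3) = -242/3 ≈ -80.667)
(q + (-207 - 1*(-776)))*(-1503) = (-242/3 + (-207 - 1*(-776)))*(-1503) = (-242/3 + (-207 + 776))*(-1503) = (-242/3 + 569)*(-1503) = (1465/3)*(-1503) = -733965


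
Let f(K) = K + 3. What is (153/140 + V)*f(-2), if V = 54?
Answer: 7713/140 ≈ 55.093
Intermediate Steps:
f(K) = 3 + K
(153/140 + V)*f(-2) = (153/140 + 54)*(3 - 2) = (153*(1/140) + 54)*1 = (153/140 + 54)*1 = (7713/140)*1 = 7713/140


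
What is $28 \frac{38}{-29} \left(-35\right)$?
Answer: $\frac{37240}{29} \approx 1284.1$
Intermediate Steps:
$28 \frac{38}{-29} \left(-35\right) = 28 \cdot 38 \left(- \frac{1}{29}\right) \left(-35\right) = 28 \left(- \frac{38}{29}\right) \left(-35\right) = \left(- \frac{1064}{29}\right) \left(-35\right) = \frac{37240}{29}$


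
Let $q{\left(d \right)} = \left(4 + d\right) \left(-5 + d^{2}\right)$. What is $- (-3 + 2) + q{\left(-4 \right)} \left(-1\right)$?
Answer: $1$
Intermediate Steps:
$q{\left(d \right)} = \left(-5 + d^{2}\right) \left(4 + d\right)$
$- (-3 + 2) + q{\left(-4 \right)} \left(-1\right) = - (-3 + 2) + \left(-20 + \left(-4\right)^{3} - -20 + 4 \left(-4\right)^{2}\right) \left(-1\right) = \left(-1\right) \left(-1\right) + \left(-20 - 64 + 20 + 4 \cdot 16\right) \left(-1\right) = 1 + \left(-20 - 64 + 20 + 64\right) \left(-1\right) = 1 + 0 \left(-1\right) = 1 + 0 = 1$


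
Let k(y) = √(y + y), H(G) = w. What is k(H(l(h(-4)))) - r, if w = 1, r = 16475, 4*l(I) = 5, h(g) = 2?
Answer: -16475 + √2 ≈ -16474.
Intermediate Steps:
l(I) = 5/4 (l(I) = (¼)*5 = 5/4)
H(G) = 1
k(y) = √2*√y (k(y) = √(2*y) = √2*√y)
k(H(l(h(-4)))) - r = √2*√1 - 1*16475 = √2*1 - 16475 = √2 - 16475 = -16475 + √2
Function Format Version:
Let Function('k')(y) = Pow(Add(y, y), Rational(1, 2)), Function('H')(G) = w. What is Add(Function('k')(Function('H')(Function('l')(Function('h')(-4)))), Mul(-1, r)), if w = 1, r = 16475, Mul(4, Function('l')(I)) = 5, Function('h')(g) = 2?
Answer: Add(-16475, Pow(2, Rational(1, 2))) ≈ -16474.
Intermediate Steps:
Function('l')(I) = Rational(5, 4) (Function('l')(I) = Mul(Rational(1, 4), 5) = Rational(5, 4))
Function('H')(G) = 1
Function('k')(y) = Mul(Pow(2, Rational(1, 2)), Pow(y, Rational(1, 2))) (Function('k')(y) = Pow(Mul(2, y), Rational(1, 2)) = Mul(Pow(2, Rational(1, 2)), Pow(y, Rational(1, 2))))
Add(Function('k')(Function('H')(Function('l')(Function('h')(-4)))), Mul(-1, r)) = Add(Mul(Pow(2, Rational(1, 2)), Pow(1, Rational(1, 2))), Mul(-1, 16475)) = Add(Mul(Pow(2, Rational(1, 2)), 1), -16475) = Add(Pow(2, Rational(1, 2)), -16475) = Add(-16475, Pow(2, Rational(1, 2)))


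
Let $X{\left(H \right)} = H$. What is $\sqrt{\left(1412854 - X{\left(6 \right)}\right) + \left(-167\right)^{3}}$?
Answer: $11 i \sqrt{26815} \approx 1801.3 i$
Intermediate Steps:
$\sqrt{\left(1412854 - X{\left(6 \right)}\right) + \left(-167\right)^{3}} = \sqrt{\left(1412854 - 6\right) + \left(-167\right)^{3}} = \sqrt{\left(1412854 - 6\right) - 4657463} = \sqrt{1412848 - 4657463} = \sqrt{-3244615} = 11 i \sqrt{26815}$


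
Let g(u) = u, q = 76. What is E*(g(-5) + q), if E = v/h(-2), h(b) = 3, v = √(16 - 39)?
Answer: 71*I*√23/3 ≈ 113.5*I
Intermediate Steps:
v = I*√23 (v = √(-23) = I*√23 ≈ 4.7958*I)
E = I*√23/3 (E = (I*√23)/3 = (I*√23)*(⅓) = I*√23/3 ≈ 1.5986*I)
E*(g(-5) + q) = (I*√23/3)*(-5 + 76) = (I*√23/3)*71 = 71*I*√23/3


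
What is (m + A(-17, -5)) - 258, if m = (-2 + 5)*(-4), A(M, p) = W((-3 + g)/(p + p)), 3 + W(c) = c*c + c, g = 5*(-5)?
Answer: -6559/25 ≈ -262.36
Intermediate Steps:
g = -25
W(c) = -3 + c + c**2 (W(c) = -3 + (c*c + c) = -3 + (c**2 + c) = -3 + (c + c**2) = -3 + c + c**2)
A(M, p) = -3 - 14/p + 196/p**2 (A(M, p) = -3 + (-3 - 25)/(p + p) + ((-3 - 25)/(p + p))**2 = -3 - 28*1/(2*p) + (-28*1/(2*p))**2 = -3 - 14/p + (-14/p)**2 = -3 - 14/p + 196/p**2)
m = -12 (m = 3*(-4) = -12)
(m + A(-17, -5)) - 258 = (-12 + (-3 - 14/(-5) + 196/(-5)**2)) - 258 = (-12 + (-3 - 14*(-1/5) + 196*(1/25))) - 258 = (-12 + (-3 + 14/5 + 196/25)) - 258 = (-12 + 191/25) - 258 = -109/25 - 258 = -6559/25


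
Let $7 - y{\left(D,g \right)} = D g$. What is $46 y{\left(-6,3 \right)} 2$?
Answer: $2300$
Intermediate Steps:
$y{\left(D,g \right)} = 7 - D g$
$46 y{\left(-6,3 \right)} 2 = 46 \left(7 - \left(-6\right) 3\right) 2 = 46 \left(7 + 18\right) 2 = 46 \cdot 25 \cdot 2 = 1150 \cdot 2 = 2300$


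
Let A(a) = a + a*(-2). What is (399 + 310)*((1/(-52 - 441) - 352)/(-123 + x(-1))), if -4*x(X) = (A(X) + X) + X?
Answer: 492150932/242063 ≈ 2033.2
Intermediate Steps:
A(a) = -a (A(a) = a - 2*a = -a)
x(X) = -X/4 (x(X) = -((-X + X) + X)/4 = -(0 + X)/4 = -X/4)
(399 + 310)*((1/(-52 - 441) - 352)/(-123 + x(-1))) = (399 + 310)*((1/(-52 - 441) - 352)/(-123 - 1/4*(-1))) = 709*((1/(-493) - 352)/(-123 + 1/4)) = 709*((-1/493 - 352)/(-491/4)) = 709*(-173537/493*(-4/491)) = 709*(694148/242063) = 492150932/242063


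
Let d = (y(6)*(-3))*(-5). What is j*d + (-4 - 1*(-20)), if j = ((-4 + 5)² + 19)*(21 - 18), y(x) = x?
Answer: 5416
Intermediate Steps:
j = 60 (j = (1² + 19)*3 = (1 + 19)*3 = 20*3 = 60)
d = 90 (d = (6*(-3))*(-5) = -18*(-5) = 90)
j*d + (-4 - 1*(-20)) = 60*90 + (-4 - 1*(-20)) = 5400 + (-4 + 20) = 5400 + 16 = 5416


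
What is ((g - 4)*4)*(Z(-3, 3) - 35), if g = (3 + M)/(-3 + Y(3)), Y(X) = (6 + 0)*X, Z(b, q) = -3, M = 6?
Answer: 2584/5 ≈ 516.80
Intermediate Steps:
Y(X) = 6*X
g = ⅗ (g = (3 + 6)/(-3 + 6*3) = 9/(-3 + 18) = 9/15 = 9*(1/15) = ⅗ ≈ 0.60000)
((g - 4)*4)*(Z(-3, 3) - 35) = ((⅗ - 4)*4)*(-3 - 35) = -17/5*4*(-38) = -68/5*(-38) = 2584/5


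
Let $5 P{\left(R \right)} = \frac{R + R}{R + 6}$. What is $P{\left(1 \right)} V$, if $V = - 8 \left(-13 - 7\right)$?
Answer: $\frac{64}{7} \approx 9.1429$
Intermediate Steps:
$V = 160$ ($V = \left(-8\right) \left(-20\right) = 160$)
$P{\left(R \right)} = \frac{2 R}{5 \left(6 + R\right)}$ ($P{\left(R \right)} = \frac{\left(R + R\right) \frac{1}{R + 6}}{5} = \frac{2 R \frac{1}{6 + R}}{5} = \frac{2 R}{5 \left(6 + R\right)}$)
$P{\left(1 \right)} V = \frac{2}{5} \cdot 1 \frac{1}{6 + 1} \cdot 160 = \frac{2}{5} \cdot 1 \cdot \frac{1}{7} \cdot 160 = \frac{2}{35} \cdot 160 = \frac{64}{7}$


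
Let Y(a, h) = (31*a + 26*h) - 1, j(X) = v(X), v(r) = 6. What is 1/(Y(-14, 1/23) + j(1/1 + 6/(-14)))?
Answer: -23/9841 ≈ -0.0023372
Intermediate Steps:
j(X) = 6
Y(a, h) = -1 + 26*h + 31*a (Y(a, h) = (26*h + 31*a) - 1 = -1 + 26*h + 31*a)
1/(Y(-14, 1/23) + j(1/1 + 6/(-14))) = 1/((-1 + 26/23 + 31*(-14)) + 6) = 1/((-1 + 26*(1/23) - 434) + 6) = 1/((-1 + 26/23 - 434) + 6) = 1/(-9979/23 + 6) = 1/(-9841/23) = -23/9841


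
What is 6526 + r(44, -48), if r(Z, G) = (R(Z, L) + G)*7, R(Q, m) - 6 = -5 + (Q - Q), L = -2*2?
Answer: 6197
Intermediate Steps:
L = -4
R(Q, m) = 1 (R(Q, m) = 6 + (-5 + (Q - Q)) = 6 + (-5 + 0) = 6 - 5 = 1)
r(Z, G) = 7 + 7*G (r(Z, G) = (1 + G)*7 = 7 + 7*G)
6526 + r(44, -48) = 6526 + (7 + 7*(-48)) = 6526 + (7 - 336) = 6526 - 329 = 6197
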